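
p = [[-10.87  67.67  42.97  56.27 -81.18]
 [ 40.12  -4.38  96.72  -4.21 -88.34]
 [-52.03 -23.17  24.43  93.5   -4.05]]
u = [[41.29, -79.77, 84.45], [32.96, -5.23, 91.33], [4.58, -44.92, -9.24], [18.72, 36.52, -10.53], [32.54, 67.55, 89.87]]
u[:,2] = [84.45, 91.33, -9.24, -10.53, 89.87]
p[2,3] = 93.5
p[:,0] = [-10.87, 40.12, -52.03]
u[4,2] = 89.87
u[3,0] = 18.72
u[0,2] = 84.45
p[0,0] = -10.87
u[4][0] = 32.54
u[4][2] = 89.87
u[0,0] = 41.29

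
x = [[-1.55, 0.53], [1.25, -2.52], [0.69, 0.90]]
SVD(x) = [[0.42, 0.67], [-0.9, 0.21], [0.12, -0.71]] @ diag([3.100352825236019, 1.506722389510105]) @ [[-0.54, 0.84], [-0.84, -0.54]]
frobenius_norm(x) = 3.45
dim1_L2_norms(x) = [1.64, 2.81, 1.13]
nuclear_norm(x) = 4.61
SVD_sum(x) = [[-0.7, 1.08], [1.52, -2.35], [-0.21, 0.32]] + [[-0.85, -0.55], [-0.27, -0.17], [0.90, 0.58]]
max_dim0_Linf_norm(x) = 2.52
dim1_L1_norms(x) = [2.08, 3.77, 1.59]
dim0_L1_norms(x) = [3.49, 3.95]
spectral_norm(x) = 3.10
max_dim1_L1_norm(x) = 3.77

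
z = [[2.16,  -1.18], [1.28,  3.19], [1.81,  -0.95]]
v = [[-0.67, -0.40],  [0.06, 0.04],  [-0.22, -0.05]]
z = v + [[2.83,-0.78], [1.22,3.15], [2.03,-0.90]]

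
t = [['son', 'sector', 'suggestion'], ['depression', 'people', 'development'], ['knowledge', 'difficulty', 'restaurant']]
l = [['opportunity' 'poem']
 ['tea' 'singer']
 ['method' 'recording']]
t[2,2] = 'restaurant'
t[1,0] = 'depression'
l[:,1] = ['poem', 'singer', 'recording']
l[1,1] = 'singer'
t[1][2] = 'development'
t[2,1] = 'difficulty'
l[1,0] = 'tea'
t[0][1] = 'sector'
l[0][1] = 'poem'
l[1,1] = 'singer'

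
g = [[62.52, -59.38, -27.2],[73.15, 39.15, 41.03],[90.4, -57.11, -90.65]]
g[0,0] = 62.52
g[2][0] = 90.4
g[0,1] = -59.38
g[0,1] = -59.38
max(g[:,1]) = 39.15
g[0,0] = 62.52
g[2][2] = -90.65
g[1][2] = 41.03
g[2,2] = -90.65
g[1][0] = 73.15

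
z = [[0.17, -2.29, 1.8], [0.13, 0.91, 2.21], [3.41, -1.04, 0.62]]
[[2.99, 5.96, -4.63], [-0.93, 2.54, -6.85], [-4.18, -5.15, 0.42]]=z @ [[-1.65,-2.25,0.58], [-1.27,-1.33,-0.30], [0.2,1.83,-3.01]]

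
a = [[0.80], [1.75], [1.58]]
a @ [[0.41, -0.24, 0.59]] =[[0.33, -0.19, 0.47],  [0.72, -0.42, 1.03],  [0.65, -0.38, 0.93]]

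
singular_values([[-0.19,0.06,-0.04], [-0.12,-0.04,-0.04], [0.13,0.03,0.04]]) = [0.27, 0.08, 0.0]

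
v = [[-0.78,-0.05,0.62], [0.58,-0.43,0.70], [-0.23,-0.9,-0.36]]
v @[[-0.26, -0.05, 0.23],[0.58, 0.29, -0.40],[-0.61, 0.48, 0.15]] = [[-0.2, 0.32, -0.07],[-0.83, 0.18, 0.41],[-0.24, -0.42, 0.25]]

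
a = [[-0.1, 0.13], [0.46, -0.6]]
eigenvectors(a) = [[0.79, -0.21], [0.61, 0.98]]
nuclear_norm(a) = 0.77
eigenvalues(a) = [-0.0, -0.7]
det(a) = 0.00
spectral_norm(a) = 0.77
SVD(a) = [[-0.21,  0.98], [0.98,  0.21]] @ diag([0.7736277742986233, 0.0002585222592109193]) @ [[0.61, -0.79], [-0.79, -0.61]]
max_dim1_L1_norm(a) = 1.06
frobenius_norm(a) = 0.77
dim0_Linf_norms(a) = [0.46, 0.6]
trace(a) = -0.70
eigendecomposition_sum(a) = [[-0.0,-0.00], [-0.0,-0.0]] + [[-0.1, 0.13], [0.46, -0.6]]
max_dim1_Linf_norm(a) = 0.6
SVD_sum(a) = [[-0.1, 0.13],[0.46, -0.6]] + [[-0.00, -0.00], [-0.0, -0.00]]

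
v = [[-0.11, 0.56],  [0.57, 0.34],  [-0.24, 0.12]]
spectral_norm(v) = 0.72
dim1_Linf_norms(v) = [0.56, 0.57, 0.24]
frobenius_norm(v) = 0.92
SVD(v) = [[-0.51,0.78], [-0.86,-0.42], [0.08,0.47]] @ diag([0.7248192385865454, 0.5593183989239228]) @ [[-0.62, -0.78],[-0.78, 0.62]]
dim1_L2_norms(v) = [0.57, 0.66, 0.27]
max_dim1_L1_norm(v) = 0.91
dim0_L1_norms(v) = [0.92, 1.02]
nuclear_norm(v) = 1.28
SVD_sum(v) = [[0.23, 0.29],[0.38, 0.49],[-0.03, -0.04]] + [[-0.34, 0.27], [0.19, -0.15], [-0.21, 0.16]]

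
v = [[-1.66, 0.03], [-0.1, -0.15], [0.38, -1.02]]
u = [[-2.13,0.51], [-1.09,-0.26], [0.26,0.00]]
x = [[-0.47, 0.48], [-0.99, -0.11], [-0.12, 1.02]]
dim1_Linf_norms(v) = [1.66, 0.15, 1.02]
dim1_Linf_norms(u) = [2.13, 1.09, 0.26]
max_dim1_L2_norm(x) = 1.03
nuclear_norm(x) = 2.22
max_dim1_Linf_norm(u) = 2.13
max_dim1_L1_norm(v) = 1.69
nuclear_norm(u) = 2.89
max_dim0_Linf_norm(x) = 1.02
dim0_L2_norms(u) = [2.41, 0.57]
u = v + x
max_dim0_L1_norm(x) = 1.61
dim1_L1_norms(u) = [2.64, 1.35, 0.26]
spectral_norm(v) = 1.73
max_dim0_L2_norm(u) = 2.41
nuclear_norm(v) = 2.72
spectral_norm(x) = 1.22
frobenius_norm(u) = 2.47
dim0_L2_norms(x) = [1.1, 1.13]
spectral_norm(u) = 2.43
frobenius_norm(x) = 1.58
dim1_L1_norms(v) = [1.69, 0.25, 1.4]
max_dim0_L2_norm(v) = 1.71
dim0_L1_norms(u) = [3.48, 0.77]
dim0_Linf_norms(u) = [2.13, 0.51]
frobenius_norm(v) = 1.99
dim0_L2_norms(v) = [1.71, 1.03]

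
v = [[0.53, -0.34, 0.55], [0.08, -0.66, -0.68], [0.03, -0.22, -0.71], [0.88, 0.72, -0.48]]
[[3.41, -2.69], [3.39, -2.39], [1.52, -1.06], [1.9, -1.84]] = v @ [[4.82, -3.94], [-3.76, 2.61], [-0.77, 0.52]]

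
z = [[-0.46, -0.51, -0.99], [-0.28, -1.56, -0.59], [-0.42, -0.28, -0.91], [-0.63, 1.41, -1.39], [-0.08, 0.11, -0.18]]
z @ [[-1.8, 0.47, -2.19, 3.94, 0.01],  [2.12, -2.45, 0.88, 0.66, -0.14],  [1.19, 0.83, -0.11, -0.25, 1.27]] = [[-1.43, 0.21, 0.67, -1.9, -1.19], [-3.51, 3.2, -0.69, -1.99, -0.53], [-0.92, -0.27, 0.77, -1.61, -1.12], [2.47, -4.90, 2.77, -1.2, -1.97], [0.16, -0.46, 0.29, -0.20, -0.24]]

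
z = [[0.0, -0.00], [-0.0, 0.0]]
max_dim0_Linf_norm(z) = 0.0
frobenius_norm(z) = 0.00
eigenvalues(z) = [0.0, 0.0]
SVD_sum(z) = [[0.0, 0.00], [0.0, 0.00]] + [[0.0,0.00],[0.00,0.0]]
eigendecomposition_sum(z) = [[0.0, 0.00], [0.00, 0.0]] + [[0.0, 0.0],[0.0, 0.00]]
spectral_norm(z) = 0.00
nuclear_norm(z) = 0.00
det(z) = 0.00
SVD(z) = [[1.0, 0.00], [0.00, 1.0]] @ diag([0.0, 0.0]) @ [[1.0, 0.0], [0.00, 1.0]]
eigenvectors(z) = [[1.00,0.0], [0.00,1.00]]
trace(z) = 0.00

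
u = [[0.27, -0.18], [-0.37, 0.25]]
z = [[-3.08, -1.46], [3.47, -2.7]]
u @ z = [[-1.46, 0.09], [2.01, -0.13]]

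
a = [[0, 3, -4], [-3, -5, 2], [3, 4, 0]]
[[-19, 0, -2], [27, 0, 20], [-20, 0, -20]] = a @[[0, 0, -4], [-5, 0, -2], [1, 0, -1]]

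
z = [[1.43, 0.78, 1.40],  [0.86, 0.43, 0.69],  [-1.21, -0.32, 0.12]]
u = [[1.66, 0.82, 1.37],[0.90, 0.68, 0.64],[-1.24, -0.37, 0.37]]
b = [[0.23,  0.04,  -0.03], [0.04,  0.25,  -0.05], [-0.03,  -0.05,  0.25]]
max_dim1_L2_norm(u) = 2.3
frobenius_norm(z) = 2.76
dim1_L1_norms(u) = [3.85, 2.22, 1.98]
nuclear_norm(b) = 0.73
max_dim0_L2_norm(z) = 2.06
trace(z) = 1.98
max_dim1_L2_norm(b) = 0.26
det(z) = 0.00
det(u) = 0.59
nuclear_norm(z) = 3.48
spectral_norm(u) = 2.78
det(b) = 0.01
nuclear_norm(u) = 4.00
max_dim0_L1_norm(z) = 3.5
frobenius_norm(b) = 0.43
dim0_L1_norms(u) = [3.8, 1.87, 2.38]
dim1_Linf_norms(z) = [1.43, 0.86, 1.21]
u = b + z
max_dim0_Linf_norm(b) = 0.25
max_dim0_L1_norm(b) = 0.34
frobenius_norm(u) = 2.97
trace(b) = 0.73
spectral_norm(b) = 0.33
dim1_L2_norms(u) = [2.3, 1.3, 1.35]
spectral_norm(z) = 2.62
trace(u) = 2.71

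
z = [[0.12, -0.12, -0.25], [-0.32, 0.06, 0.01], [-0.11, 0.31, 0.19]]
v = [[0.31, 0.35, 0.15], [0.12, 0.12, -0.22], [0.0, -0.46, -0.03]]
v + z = [[0.43, 0.23, -0.10],[-0.2, 0.18, -0.21],[-0.11, -0.15, 0.16]]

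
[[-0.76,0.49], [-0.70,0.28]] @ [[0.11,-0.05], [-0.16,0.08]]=[[-0.16, 0.08],[-0.12, 0.06]]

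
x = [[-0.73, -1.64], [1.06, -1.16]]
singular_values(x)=[2.01, 1.29]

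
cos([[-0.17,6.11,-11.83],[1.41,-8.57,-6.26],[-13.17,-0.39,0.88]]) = [[3.11, -13.39, -1.65], [12.81, -7.21, 10.1], [6.37, -14.89, 1.39]]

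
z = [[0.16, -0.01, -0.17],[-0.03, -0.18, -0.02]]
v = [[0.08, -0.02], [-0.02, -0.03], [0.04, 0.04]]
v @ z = [[0.01,  0.0,  -0.01], [-0.00,  0.01,  0.00], [0.01,  -0.01,  -0.01]]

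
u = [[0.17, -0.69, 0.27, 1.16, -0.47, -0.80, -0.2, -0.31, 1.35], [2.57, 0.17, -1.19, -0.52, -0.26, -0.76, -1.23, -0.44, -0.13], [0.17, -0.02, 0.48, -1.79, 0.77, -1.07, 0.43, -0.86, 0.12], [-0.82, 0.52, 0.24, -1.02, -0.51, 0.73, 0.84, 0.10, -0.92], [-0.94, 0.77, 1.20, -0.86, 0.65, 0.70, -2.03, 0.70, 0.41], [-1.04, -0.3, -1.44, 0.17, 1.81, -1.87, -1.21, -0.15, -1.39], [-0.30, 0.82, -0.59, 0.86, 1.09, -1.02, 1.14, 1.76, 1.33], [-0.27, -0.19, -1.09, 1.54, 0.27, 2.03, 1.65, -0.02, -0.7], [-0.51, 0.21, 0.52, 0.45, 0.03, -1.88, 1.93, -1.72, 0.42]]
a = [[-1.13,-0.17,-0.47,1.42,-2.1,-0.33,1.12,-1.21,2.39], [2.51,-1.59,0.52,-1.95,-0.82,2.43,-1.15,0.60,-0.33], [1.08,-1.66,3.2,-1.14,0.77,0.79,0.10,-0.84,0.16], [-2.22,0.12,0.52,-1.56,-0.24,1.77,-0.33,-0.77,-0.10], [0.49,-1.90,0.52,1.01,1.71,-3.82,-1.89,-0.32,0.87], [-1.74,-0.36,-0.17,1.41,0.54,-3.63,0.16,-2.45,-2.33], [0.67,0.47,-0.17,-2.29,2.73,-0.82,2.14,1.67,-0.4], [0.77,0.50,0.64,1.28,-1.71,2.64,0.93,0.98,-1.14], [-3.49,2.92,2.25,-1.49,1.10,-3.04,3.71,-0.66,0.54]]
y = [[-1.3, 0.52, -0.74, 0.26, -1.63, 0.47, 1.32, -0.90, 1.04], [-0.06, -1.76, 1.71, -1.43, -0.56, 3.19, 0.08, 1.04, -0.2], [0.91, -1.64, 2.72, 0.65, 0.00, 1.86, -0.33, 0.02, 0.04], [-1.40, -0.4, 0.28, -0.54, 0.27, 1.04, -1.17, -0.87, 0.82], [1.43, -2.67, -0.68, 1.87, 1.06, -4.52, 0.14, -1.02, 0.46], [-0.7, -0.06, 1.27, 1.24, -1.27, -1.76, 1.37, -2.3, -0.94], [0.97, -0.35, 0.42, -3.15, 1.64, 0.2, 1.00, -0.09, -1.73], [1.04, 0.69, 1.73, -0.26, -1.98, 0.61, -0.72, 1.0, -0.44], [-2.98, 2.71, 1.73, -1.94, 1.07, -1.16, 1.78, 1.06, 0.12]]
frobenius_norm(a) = 14.64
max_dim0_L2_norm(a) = 7.38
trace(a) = 0.66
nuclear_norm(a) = 36.91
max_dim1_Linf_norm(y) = 4.52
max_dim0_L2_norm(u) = 3.97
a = u + y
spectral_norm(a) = 9.17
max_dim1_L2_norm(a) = 7.28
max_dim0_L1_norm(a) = 19.27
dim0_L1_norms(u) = [6.79, 3.69, 7.02, 8.37, 5.86, 10.86, 10.66, 6.06, 6.77]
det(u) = -455.01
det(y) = -17427.81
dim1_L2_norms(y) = [3.01, 4.44, 3.86, 2.54, 6.0, 4.05, 4.23, 3.26, 5.46]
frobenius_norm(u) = 9.02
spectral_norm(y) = 7.58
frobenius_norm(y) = 12.68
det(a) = 28429.81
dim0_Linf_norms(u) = [2.57, 0.82, 1.44, 1.79, 1.81, 2.03, 2.03, 1.76, 1.39]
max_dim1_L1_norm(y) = 14.55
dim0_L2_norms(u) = [3.12, 1.49, 2.66, 3.15, 2.47, 3.95, 3.97, 2.76, 2.69]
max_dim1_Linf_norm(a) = 3.82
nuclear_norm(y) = 32.87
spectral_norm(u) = 4.46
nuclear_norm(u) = 23.68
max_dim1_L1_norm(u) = 9.38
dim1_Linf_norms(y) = [1.63, 3.19, 2.72, 1.4, 4.52, 2.3, 3.15, 1.98, 2.98]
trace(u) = 0.12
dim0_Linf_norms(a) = [3.49, 2.92, 3.2, 2.29, 2.73, 3.82, 3.71, 2.45, 2.39]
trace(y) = 0.54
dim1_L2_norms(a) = [4.06, 4.61, 4.17, 3.4, 5.2, 5.49, 4.65, 3.99, 7.28]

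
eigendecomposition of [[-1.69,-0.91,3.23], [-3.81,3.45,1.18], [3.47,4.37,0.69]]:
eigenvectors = [[0.66+0.00j, (0.36-0.16j), (0.36+0.16j)], [0.37+0.00j, (0.29+0.39j), 0.29-0.39j], [-0.65+0.00j, 0.78+0.00j, (0.78-0j)]]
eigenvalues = [(-5.37+0j), (3.91+1.49j), (3.91-1.49j)]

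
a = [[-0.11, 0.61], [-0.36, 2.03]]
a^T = [[-0.11, -0.36],[0.61, 2.03]]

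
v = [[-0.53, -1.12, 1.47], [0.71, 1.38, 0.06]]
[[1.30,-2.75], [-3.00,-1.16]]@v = [[-2.64, -5.25, 1.75], [0.77, 1.76, -4.48]]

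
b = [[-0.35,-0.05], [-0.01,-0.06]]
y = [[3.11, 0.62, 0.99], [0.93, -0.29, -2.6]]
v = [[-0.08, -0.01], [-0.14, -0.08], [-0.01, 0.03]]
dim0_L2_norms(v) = [0.16, 0.09]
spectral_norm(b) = 0.35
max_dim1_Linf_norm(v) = 0.14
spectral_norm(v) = 0.18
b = y @ v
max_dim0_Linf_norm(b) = 0.35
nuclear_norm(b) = 0.41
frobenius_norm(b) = 0.36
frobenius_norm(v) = 0.18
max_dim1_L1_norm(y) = 4.72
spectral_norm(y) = 3.32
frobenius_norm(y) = 4.33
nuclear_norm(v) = 0.22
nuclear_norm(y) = 6.10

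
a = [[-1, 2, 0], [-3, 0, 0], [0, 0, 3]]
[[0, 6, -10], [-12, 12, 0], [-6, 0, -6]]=a@[[4, -4, 0], [2, 1, -5], [-2, 0, -2]]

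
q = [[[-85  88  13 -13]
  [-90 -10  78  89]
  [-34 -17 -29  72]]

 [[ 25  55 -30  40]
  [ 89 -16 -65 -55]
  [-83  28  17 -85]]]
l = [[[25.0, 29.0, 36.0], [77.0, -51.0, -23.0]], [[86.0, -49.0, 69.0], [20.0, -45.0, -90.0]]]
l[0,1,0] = 77.0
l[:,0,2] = [36.0, 69.0]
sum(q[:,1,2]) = 13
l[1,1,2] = -90.0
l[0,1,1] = -51.0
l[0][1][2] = -23.0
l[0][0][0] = 25.0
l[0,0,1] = 29.0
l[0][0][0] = 25.0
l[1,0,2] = 69.0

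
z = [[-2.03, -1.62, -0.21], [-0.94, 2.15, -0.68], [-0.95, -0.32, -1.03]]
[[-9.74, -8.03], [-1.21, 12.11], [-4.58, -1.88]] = z@[[3.73, -0.56], [1.26, 5.58], [0.61, 0.61]]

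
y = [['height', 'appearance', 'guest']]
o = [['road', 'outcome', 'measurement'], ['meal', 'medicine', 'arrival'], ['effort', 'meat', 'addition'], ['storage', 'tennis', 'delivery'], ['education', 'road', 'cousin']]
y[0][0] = 'height'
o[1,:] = ['meal', 'medicine', 'arrival']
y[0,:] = ['height', 'appearance', 'guest']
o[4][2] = 'cousin'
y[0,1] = 'appearance'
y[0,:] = ['height', 'appearance', 'guest']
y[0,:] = ['height', 'appearance', 'guest']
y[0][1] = 'appearance'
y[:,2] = ['guest']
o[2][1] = 'meat'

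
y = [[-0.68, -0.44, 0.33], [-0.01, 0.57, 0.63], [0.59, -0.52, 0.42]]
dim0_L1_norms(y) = [1.28, 1.53, 1.38]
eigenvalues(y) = [(-0.88+0j), (0.6+0.63j), (0.6-0.63j)]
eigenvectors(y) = [[0.92+0.00j, (0.23+0.12j), (0.23-0.12j)], [0.16+0.00j, 0.03-0.68j, 0.03+0.68j], [(-0.35+0j), 0.68+0.00j, 0.68-0.00j]]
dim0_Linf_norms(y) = [0.68, 0.57, 0.63]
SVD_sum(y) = [[-0.35, 0.16, -0.05], [-0.15, 0.07, -0.02], [0.72, -0.33, 0.10]] + [[-0.28, -0.61, -0.02], [0.22, 0.48, 0.02], [-0.09, -0.2, -0.01]] + [[-0.05, 0.01, 0.4], [-0.08, 0.02, 0.64], [-0.04, 0.01, 0.33]]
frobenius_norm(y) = 1.51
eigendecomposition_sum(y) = [[-0.76+0.00j, -0.14-0.00j, (0.26-0j)], [(-0.13+0j), (-0.02-0j), (0.04-0j)], [(0.29-0j), 0.05+0.00j, (-0.1+0j)]] + [[(0.04+0.05j), -0.15+0.05j, 0.04+0.14j],[(0.06-0.15j), 0.30+0.30j, (0.29-0.25j)],[0.15+0.06j, (-0.29+0.31j), (0.26+0.28j)]] + [[0.04-0.05j,-0.15-0.05j,(0.04-0.14j)], [0.06+0.15j,(0.3-0.3j),0.29+0.25j], [0.15-0.06j,(-0.29-0.31j),(0.26-0.28j)]]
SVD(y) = [[-0.43, -0.76, -0.49], [-0.18, 0.6, -0.78], [0.88, -0.24, -0.4]] @ diag([0.905054925592438, 0.8846939967647629, 0.8245557068805335]) @ [[0.9, -0.42, 0.13],[0.41, 0.91, 0.03],[0.13, -0.03, -0.99]]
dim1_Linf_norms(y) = [0.68, 0.63, 0.59]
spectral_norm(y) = 0.91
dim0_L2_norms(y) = [0.9, 0.89, 0.83]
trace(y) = 0.31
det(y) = -0.66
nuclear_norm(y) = 2.61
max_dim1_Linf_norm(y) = 0.68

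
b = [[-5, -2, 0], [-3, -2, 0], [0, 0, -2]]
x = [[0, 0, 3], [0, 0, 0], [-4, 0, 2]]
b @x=[[0, 0, -15], [0, 0, -9], [8, 0, -4]]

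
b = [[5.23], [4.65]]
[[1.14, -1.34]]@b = [[-0.27]]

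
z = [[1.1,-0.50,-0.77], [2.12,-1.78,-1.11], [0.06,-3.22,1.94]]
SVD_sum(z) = [[0.2,-0.57,0.15], [0.65,-1.87,0.49], [1.1,-3.15,0.82]] + [[0.88, 0.06, -0.94], [1.48, 0.10, -1.59], [-1.04, -0.07, 1.12]] + [[0.02, 0.01, 0.02], [-0.01, -0.01, -0.01], [0.0, 0.0, 0.00]]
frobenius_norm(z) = 5.01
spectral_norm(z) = 4.05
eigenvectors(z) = [[-0.28, -0.67, -0.27], [-0.74, -0.38, -0.33], [-0.61, -0.64, 0.91]]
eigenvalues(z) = [-1.9, 0.08, 3.08]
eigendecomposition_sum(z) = [[0.6, -0.85, -0.12], [1.58, -2.23, -0.33], [1.32, -1.86, -0.27]] + [[0.09, -0.05, 0.01], [0.05, -0.03, 0.01], [0.09, -0.04, 0.01]] + [[0.40, 0.39, -0.66], [0.48, 0.47, -0.79], [-1.35, -1.32, 2.2]]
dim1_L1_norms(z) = [2.37, 5.01, 5.22]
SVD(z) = [[-0.15, 0.44, 0.89], [-0.51, 0.74, -0.45], [-0.85, -0.52, 0.11]] @ diag([4.046312348801398, 2.9511406598391763, 0.03905357578132828]) @ [[-0.32, 0.92, -0.24], [0.68, 0.05, -0.73], [0.66, 0.4, 0.64]]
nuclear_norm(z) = 7.04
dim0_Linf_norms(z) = [2.12, 3.22, 1.94]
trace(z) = 1.26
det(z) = -0.47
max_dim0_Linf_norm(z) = 3.22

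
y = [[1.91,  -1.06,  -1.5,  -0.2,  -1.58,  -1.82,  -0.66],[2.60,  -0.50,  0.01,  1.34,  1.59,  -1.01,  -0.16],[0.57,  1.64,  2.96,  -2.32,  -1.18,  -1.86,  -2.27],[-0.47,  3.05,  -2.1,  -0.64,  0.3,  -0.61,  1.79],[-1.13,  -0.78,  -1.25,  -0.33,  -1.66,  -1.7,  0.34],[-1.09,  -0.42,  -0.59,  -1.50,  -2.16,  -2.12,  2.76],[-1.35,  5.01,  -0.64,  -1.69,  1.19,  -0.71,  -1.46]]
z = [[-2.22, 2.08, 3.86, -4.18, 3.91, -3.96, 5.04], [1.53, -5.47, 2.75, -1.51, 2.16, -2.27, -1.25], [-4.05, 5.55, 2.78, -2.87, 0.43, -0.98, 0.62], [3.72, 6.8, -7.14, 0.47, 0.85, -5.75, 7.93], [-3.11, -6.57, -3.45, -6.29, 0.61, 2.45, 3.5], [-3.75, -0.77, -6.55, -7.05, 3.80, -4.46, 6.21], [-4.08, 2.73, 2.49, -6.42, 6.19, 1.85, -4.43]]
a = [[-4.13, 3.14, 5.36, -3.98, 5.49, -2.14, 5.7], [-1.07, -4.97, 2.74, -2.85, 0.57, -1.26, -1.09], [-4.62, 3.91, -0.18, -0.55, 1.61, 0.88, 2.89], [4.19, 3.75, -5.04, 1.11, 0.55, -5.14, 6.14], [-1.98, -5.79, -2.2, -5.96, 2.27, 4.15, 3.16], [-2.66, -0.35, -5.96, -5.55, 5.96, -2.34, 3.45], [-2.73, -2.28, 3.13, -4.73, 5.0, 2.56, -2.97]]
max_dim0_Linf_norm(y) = 5.01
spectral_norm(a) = 16.66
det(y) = 684.83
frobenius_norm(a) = 26.01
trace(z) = -12.72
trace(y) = -1.51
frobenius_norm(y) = 11.63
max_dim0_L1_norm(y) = 12.46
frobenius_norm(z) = 29.33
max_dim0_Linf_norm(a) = 6.14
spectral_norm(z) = 18.68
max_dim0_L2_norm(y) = 6.27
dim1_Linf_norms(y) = [1.91, 2.6, 2.96, 3.05, 1.7, 2.76, 5.01]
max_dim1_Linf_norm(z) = 7.93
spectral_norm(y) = 7.12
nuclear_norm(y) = 25.98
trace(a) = -11.21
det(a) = 11615.37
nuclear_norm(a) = 56.27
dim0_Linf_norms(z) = [4.08, 6.8, 7.14, 7.05, 6.19, 5.75, 7.93]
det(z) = 492598.89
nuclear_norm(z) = 64.34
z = y + a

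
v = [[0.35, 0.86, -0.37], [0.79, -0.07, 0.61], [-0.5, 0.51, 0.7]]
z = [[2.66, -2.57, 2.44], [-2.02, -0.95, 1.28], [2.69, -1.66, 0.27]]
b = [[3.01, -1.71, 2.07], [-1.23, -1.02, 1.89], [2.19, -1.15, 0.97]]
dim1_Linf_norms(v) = [0.86, 0.79, 0.7]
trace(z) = 1.98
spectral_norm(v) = 1.01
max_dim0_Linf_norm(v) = 0.86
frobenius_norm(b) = 5.43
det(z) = 9.14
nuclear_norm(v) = 3.00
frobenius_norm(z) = 6.03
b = z + v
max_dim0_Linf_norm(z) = 2.69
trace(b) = 2.96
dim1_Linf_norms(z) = [2.66, 2.02, 2.69]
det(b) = 2.00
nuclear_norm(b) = 7.46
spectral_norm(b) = 4.84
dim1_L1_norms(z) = [7.67, 4.25, 4.62]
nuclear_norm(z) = 8.72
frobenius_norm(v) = 1.73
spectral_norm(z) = 5.29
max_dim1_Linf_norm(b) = 3.01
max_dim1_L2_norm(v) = 1.0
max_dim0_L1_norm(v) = 1.68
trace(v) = 0.98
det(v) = -1.00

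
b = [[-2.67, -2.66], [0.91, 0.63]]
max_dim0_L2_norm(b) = 2.82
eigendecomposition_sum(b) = [[-3.14, -3.8], [1.3, 1.57]] + [[0.47, 1.14], [-0.39, -0.94]]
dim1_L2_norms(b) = [3.77, 1.11]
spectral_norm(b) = 3.92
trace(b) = -2.04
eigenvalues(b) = [-1.57, -0.47]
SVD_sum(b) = [[-2.71, -2.62], [0.78, 0.76]] + [[0.04, -0.04], [0.13, -0.13]]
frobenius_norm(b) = 3.93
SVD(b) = [[-0.96, 0.28], [0.28, 0.96]] @ diag([3.923527995378106, 0.1882234562541543]) @ [[0.72, 0.70],[0.7, -0.72]]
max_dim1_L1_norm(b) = 5.33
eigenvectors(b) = [[-0.92, 0.77], [0.38, -0.64]]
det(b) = 0.74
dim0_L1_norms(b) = [3.58, 3.29]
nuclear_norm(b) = 4.11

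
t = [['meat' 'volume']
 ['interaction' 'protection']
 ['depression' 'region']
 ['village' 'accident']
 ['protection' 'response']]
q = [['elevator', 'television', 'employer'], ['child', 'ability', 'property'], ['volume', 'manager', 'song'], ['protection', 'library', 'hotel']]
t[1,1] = 'protection'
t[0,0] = 'meat'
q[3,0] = 'protection'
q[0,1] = 'television'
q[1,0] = 'child'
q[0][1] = 'television'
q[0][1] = 'television'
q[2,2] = 'song'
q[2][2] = 'song'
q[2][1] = 'manager'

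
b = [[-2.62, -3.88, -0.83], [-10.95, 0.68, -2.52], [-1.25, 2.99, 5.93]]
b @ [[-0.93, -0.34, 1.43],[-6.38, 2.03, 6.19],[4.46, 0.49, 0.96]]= [[23.49, -7.39, -28.56], [-5.39, 3.87, -13.87], [8.53, 9.4, 22.41]]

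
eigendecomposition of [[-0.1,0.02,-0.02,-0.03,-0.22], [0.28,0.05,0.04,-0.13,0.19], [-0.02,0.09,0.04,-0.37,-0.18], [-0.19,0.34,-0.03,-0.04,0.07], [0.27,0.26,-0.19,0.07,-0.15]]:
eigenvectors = [[0.16+0.02j, (0.16-0.02j), (-0.04-0.11j), (-0.04+0.11j), 0.37+0.00j],[0.30-0.16j, (0.3+0.16j), 0.31+0.14j, 0.31-0.14j, (-0.29+0j)],[0.84+0.00j, (0.84-0j), 0.73+0.00j, 0.73-0.00j, 0.66+0.00j],[(-0.06-0.31j), (-0.06+0.31j), (0.35-0.42j), 0.35+0.42j, 0.50+0.00j],[(-0.2-0.1j), -0.20+0.10j, -0.17+0.13j, -0.17-0.13j, 0.30+0.00j]]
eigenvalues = [(0.14+0.14j), (0.14-0.14j), (-0.05+0.2j), (-0.05-0.2j), (-0.37+0j)]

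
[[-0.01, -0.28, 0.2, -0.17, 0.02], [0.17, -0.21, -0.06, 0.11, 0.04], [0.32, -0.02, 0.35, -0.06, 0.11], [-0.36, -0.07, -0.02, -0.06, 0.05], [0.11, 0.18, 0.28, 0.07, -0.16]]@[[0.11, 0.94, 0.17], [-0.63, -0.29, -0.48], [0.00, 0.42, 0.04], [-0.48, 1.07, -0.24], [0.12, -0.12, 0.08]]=[[0.26, -0.03, 0.18],[0.1, 0.31, 0.10],[0.09, 0.38, 0.1],[0.04, -0.4, -0.01],[-0.15, 0.26, -0.09]]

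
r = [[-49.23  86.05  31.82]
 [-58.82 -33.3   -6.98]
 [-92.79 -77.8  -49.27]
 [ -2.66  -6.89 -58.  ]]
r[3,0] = -2.66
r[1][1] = -33.3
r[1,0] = -58.82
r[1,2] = -6.98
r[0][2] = 31.82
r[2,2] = -49.27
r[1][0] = -58.82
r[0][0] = -49.23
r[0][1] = 86.05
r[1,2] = -6.98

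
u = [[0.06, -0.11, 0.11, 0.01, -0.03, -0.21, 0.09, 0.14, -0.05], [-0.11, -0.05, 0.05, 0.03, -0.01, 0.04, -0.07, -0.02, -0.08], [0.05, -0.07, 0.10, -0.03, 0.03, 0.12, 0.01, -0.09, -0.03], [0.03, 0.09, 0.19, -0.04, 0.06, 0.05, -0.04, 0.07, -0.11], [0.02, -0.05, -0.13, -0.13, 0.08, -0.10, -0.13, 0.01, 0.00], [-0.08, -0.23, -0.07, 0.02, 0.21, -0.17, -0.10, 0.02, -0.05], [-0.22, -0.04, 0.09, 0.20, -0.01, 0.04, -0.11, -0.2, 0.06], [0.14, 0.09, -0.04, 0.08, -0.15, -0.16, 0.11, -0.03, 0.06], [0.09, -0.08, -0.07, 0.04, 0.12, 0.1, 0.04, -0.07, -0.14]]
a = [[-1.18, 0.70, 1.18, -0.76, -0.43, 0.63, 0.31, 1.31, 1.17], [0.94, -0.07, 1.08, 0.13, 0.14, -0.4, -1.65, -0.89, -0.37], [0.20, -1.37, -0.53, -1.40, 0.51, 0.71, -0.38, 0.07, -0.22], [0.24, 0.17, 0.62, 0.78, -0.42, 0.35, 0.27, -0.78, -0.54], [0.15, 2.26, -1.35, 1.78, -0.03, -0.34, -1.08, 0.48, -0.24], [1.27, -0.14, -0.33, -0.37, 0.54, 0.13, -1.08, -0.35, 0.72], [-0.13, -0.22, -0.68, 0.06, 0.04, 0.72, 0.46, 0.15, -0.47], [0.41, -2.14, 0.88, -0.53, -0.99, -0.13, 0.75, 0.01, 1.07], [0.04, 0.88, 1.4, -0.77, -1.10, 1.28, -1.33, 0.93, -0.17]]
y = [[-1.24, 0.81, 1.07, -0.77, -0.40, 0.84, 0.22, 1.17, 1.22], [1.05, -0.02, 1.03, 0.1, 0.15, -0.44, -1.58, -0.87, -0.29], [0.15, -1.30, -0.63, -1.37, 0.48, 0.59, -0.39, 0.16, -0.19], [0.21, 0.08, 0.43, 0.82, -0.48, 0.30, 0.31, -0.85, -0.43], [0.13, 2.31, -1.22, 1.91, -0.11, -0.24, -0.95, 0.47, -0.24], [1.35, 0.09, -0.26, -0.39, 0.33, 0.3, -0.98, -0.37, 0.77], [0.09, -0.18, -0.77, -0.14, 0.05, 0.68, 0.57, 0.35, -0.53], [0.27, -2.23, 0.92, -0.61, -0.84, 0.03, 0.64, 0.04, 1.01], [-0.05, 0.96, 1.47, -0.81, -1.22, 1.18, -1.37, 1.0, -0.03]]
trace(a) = -0.60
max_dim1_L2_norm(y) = 3.43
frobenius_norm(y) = 7.47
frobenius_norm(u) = 0.89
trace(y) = -0.30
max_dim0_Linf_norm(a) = 2.26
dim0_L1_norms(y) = [4.54, 7.98, 7.8, 6.92, 4.06, 4.6, 7.01, 5.28, 4.71]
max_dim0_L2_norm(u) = 0.37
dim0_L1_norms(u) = [0.8, 0.81, 0.85, 0.58, 0.7, 0.99, 0.7, 0.65, 0.58]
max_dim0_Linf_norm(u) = 0.23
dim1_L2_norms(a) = [2.76, 2.43, 2.26, 1.53, 3.42, 2.0, 1.23, 2.92, 2.97]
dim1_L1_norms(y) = [7.74, 5.53, 5.26, 3.91, 7.58, 4.84, 3.36, 6.59, 8.09]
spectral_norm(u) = 0.48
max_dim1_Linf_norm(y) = 2.31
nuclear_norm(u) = 2.26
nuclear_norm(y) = 18.47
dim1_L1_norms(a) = [7.67, 5.67, 5.39, 4.17, 7.71, 4.93, 2.93, 6.91, 7.9]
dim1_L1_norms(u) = [0.81, 0.46, 0.53, 0.68, 0.65, 0.95, 0.97, 0.86, 0.75]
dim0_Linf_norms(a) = [1.27, 2.26, 1.4, 1.78, 1.1, 1.28, 1.65, 1.31, 1.17]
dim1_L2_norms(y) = [2.78, 2.39, 2.19, 1.49, 3.43, 1.98, 1.36, 2.9, 3.08]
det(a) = 9.28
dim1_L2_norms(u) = [0.32, 0.18, 0.21, 0.27, 0.26, 0.39, 0.39, 0.32, 0.27]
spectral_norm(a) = 4.49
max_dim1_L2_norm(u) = 0.39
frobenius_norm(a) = 7.45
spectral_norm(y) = 4.51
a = y + u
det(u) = 0.00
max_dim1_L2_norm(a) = 3.42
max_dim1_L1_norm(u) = 0.97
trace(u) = -0.30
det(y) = 28.33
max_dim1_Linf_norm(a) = 2.26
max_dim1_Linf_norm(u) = 0.23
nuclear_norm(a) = 18.24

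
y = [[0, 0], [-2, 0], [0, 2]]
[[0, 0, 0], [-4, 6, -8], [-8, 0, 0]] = y @ [[2, -3, 4], [-4, 0, 0]]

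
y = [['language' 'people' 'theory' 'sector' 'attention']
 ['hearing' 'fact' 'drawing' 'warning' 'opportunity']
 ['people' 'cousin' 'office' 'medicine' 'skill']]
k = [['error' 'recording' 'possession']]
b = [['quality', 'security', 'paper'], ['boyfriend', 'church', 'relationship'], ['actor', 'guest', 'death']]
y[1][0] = 'hearing'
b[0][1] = 'security'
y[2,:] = ['people', 'cousin', 'office', 'medicine', 'skill']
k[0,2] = 'possession'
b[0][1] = 'security'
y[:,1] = ['people', 'fact', 'cousin']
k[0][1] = 'recording'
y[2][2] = 'office'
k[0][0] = 'error'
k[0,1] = 'recording'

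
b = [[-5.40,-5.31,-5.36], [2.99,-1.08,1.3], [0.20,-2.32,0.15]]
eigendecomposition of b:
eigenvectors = [[(0.82+0j), (0.82-0j), (-0.51+0j)], [(-0.31-0.41j), (-0.31+0.41j), -0.25+0.00j], [0.02-0.23j, 0.02+0.23j, 0.83+0.00j]]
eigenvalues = [(-3.53+4.18j), (-3.53-4.18j), (0.72+0j)]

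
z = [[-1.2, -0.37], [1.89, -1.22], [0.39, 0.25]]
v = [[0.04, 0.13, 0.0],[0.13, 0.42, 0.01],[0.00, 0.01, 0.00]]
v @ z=[[0.2, -0.17], [0.64, -0.56], [0.02, -0.01]]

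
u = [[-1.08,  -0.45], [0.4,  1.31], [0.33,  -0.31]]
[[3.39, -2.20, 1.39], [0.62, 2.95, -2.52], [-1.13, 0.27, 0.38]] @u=[[-4.08, -4.84], [-0.32, 4.37], [1.45, 0.74]]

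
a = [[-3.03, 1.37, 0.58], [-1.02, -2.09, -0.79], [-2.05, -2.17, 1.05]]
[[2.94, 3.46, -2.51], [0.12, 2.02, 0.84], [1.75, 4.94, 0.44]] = a @ [[-0.81, -1.28, 0.53], [0.17, -0.66, -0.68], [0.44, 0.84, 0.05]]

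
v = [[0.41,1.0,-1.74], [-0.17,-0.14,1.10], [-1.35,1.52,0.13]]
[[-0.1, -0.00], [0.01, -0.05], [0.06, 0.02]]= v @ [[-0.15, -0.11],[-0.09, -0.08],[-0.03, -0.07]]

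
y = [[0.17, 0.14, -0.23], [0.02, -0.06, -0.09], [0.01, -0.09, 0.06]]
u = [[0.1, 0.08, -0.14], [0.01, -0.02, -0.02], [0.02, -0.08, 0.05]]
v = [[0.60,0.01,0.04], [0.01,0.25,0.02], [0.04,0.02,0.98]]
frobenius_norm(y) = 0.35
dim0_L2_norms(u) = [0.1, 0.11, 0.15]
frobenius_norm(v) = 1.18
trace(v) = 1.83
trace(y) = 0.17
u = v @ y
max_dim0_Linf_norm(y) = 0.23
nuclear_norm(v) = 1.83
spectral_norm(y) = 0.33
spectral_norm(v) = 0.98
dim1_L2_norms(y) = [0.32, 0.11, 0.11]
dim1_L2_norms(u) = [0.19, 0.03, 0.1]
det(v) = 0.15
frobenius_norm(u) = 0.21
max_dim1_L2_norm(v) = 0.98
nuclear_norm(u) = 0.29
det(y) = -0.00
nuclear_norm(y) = 0.50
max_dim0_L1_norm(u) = 0.21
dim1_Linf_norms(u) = [0.14, 0.02, 0.08]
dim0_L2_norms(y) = [0.17, 0.18, 0.25]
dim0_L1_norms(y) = [0.2, 0.29, 0.38]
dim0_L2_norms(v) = [0.6, 0.25, 0.98]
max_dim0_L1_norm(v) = 1.04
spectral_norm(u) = 0.20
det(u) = -0.00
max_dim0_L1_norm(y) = 0.38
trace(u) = 0.13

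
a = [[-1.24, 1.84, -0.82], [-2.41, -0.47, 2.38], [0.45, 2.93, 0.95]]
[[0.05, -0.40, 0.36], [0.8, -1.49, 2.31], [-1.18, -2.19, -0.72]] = a @ [[-0.40, 0.02, -0.72], [-0.30, -0.52, -0.20], [-0.13, -0.71, 0.2]]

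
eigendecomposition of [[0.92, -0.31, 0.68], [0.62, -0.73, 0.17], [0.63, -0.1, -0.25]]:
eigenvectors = [[0.87+0.00j, 0.27+0.15j, 0.27-0.15j], [(0.33+0j), (0.88+0j), 0.88-0.00j], [0.38+0.00j, (-0.2-0.32j), (-0.2+0.32j)]]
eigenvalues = [(1.1+0j), (-0.58+0.05j), (-0.58-0.05j)]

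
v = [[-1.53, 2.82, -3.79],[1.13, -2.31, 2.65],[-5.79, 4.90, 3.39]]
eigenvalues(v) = [6.76, -7.05, -0.16]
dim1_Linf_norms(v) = [3.79, 2.65, 5.79]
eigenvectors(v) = [[0.34, 0.65, 0.71], [-0.22, -0.48, 0.66], [-0.91, 0.59, 0.24]]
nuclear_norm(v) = 14.53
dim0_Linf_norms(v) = [5.79, 4.9, 3.79]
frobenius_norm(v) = 10.36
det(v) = 7.48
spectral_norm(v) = 8.60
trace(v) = -0.45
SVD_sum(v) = [[-1.64,1.57,0.42], [1.34,-1.29,-0.35], [-5.71,5.5,1.48]] + [[0.17, 1.31, -4.19], [-0.12, -0.94, 3.03], [-0.08, -0.59, 1.91]] + [[-0.06,-0.06,-0.02],  [-0.09,-0.08,-0.03],  [-0.0,-0.00,-0.00]]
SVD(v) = [[-0.27,0.76,-0.59], [0.22,-0.55,-0.81], [-0.94,-0.35,-0.02]] @ diag([8.597692942107157, 5.777203613588889, 0.15064687310489194]) @ [[0.71, -0.68, -0.18], [0.04, 0.3, -0.95], [0.70, 0.67, 0.24]]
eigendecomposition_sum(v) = [[1.24, -0.64, -1.9],[-0.82, 0.42, 1.25],[-3.32, 1.72, 5.09]] + [[-2.7, 3.56, -1.88], [2.01, -2.64, 1.40], [-2.44, 3.21, -1.7]] + [[-0.07, -0.09, -0.0], [-0.06, -0.09, -0.0], [-0.02, -0.03, -0.00]]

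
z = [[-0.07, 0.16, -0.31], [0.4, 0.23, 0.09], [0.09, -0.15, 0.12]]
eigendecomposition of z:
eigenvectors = [[-0.46+0.00j, -0.55+0.20j, -0.55-0.20j], [(-0.84+0j), (0.61+0j), (0.61-0j)], [0.29+0.00j, (0.43+0.32j), (0.43-0.32j)]]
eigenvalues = [(0.42+0j), (-0.07+0.18j), (-0.07-0.18j)]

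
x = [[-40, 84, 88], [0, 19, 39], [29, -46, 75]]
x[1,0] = 0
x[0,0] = -40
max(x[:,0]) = 29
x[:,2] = [88, 39, 75]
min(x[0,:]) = -40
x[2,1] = -46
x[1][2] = 39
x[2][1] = -46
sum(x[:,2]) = 202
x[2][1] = -46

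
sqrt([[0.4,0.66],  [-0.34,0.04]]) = [[0.75,0.55], [-0.29,0.44]]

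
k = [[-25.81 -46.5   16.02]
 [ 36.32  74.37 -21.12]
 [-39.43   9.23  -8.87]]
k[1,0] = 36.32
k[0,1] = -46.5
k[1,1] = 74.37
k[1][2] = -21.12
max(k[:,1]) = 74.37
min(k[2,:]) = -39.43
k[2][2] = -8.87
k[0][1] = -46.5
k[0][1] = -46.5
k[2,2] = -8.87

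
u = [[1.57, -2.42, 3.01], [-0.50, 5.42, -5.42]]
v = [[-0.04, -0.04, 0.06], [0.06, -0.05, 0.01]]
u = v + [[1.61, -2.38, 2.95], [-0.56, 5.47, -5.43]]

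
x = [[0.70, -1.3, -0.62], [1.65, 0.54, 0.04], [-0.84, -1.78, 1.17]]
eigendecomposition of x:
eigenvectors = [[-0.53-0.14j, -0.53+0.14j, -0.22+0.00j], [(-0.05+0.59j), -0.05-0.59j, (-0.25+0j)], [-0.60+0.00j, -0.60-0.00j, 0.94+0.00j]]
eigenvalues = [(0.28+1.55j), (0.28-1.55j), (1.85+0j)]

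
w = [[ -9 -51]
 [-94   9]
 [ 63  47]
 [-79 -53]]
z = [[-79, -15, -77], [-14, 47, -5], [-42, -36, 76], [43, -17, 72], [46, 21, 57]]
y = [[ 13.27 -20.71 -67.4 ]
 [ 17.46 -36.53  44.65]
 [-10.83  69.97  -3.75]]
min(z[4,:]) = 21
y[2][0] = -10.83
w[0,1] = -51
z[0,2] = -77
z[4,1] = 21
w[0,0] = -9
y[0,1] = -20.71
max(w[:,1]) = 47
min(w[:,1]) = -53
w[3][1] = -53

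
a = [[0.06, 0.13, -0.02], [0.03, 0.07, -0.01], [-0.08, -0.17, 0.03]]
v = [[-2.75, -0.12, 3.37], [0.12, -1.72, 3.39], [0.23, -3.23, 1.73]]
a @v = [[-0.15, -0.17, 0.61], [-0.08, -0.09, 0.32], [0.21, 0.21, -0.79]]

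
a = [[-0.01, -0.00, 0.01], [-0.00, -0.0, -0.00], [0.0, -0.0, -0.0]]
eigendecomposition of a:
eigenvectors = [[1.00,0.00,0.71], [0.00,1.0,0.0], [0.0,0.00,0.71]]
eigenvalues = [-0.01, -0.0, -0.0]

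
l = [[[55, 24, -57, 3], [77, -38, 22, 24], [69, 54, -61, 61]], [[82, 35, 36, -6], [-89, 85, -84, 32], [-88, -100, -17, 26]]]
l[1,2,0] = -88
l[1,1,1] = 85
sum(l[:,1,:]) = 29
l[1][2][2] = -17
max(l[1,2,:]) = 26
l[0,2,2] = -61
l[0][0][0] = 55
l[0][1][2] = 22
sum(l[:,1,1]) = 47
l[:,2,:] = [[69, 54, -61, 61], [-88, -100, -17, 26]]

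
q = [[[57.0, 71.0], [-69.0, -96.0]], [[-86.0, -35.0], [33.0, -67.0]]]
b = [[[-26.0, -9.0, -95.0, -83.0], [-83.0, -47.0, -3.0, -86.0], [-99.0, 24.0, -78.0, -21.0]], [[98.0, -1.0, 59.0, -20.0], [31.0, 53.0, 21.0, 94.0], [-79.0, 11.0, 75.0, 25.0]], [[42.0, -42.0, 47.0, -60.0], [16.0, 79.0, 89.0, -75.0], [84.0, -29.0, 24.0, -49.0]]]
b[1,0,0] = 98.0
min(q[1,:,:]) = -86.0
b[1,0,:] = [98.0, -1.0, 59.0, -20.0]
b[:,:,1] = [[-9.0, -47.0, 24.0], [-1.0, 53.0, 11.0], [-42.0, 79.0, -29.0]]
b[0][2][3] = -21.0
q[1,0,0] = -86.0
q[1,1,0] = 33.0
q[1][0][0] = -86.0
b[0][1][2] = -3.0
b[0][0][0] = -26.0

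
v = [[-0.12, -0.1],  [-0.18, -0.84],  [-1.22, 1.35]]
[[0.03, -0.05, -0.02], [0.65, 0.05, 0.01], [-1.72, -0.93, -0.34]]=v @ [[0.45, 0.56, 0.21], [-0.87, -0.18, -0.06]]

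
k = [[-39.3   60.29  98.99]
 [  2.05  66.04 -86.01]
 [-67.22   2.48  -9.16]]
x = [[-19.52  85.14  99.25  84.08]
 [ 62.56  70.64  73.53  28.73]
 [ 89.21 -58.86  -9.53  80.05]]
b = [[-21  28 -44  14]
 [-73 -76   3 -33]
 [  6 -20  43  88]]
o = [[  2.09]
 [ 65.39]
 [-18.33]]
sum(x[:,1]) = 96.92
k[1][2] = -86.01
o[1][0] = 65.39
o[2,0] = -18.33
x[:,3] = [84.08, 28.73, 80.05]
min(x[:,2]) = -9.53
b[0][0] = -21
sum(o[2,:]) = -18.33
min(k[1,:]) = -86.01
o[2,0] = -18.33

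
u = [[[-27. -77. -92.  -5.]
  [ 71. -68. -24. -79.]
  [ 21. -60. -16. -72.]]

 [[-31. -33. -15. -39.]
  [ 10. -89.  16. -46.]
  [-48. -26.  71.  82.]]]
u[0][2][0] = 21.0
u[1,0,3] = -39.0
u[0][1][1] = -68.0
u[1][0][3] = -39.0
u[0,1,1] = -68.0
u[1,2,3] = 82.0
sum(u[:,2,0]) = -27.0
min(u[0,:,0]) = -27.0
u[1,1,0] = 10.0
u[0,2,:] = [21.0, -60.0, -16.0, -72.0]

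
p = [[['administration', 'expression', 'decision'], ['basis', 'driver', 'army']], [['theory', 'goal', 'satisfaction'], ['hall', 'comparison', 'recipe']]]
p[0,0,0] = 'administration'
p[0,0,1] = 'expression'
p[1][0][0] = 'theory'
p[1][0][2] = 'satisfaction'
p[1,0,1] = 'goal'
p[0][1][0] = 'basis'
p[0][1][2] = 'army'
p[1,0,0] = 'theory'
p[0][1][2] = 'army'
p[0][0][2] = 'decision'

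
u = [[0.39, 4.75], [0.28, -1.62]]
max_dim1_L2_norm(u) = 4.77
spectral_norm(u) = 5.03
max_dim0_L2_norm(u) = 5.02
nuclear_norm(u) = 5.42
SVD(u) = [[-0.95, 0.32], [0.32, 0.95]] @ diag([5.026436984635691, 0.39029634828739207]) @ [[-0.06,-1.00],[1.00,-0.06]]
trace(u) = -1.23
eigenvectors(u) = [[0.99, -0.88], [0.11, 0.47]]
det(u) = -1.96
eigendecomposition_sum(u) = [[0.76,1.42], [0.08,0.16]] + [[-0.37, 3.33], [0.20, -1.78]]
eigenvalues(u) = [0.91, -2.14]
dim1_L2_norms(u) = [4.77, 1.64]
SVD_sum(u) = [[0.27, 4.76], [-0.09, -1.6]] + [[0.12, -0.01], [0.37, -0.02]]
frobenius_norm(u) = 5.04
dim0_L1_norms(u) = [0.67, 6.37]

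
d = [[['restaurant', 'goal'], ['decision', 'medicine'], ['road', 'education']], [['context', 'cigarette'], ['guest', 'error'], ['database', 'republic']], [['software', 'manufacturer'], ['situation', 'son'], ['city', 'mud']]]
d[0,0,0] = 'restaurant'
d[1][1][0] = 'guest'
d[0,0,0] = 'restaurant'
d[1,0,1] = 'cigarette'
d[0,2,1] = 'education'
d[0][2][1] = 'education'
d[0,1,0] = 'decision'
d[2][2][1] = 'mud'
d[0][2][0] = 'road'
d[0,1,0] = 'decision'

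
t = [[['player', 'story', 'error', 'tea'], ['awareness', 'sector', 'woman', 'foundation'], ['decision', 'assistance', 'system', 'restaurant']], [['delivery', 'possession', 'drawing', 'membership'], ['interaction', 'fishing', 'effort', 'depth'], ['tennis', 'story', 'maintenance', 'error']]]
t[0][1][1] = 'sector'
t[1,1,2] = 'effort'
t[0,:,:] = [['player', 'story', 'error', 'tea'], ['awareness', 'sector', 'woman', 'foundation'], ['decision', 'assistance', 'system', 'restaurant']]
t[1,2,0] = 'tennis'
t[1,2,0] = 'tennis'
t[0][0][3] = 'tea'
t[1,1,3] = 'depth'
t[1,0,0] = 'delivery'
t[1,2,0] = 'tennis'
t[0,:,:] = [['player', 'story', 'error', 'tea'], ['awareness', 'sector', 'woman', 'foundation'], ['decision', 'assistance', 'system', 'restaurant']]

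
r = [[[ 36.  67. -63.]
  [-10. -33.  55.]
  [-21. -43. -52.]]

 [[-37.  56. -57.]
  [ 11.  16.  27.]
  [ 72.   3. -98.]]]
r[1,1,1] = 16.0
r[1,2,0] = 72.0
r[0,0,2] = -63.0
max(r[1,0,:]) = 56.0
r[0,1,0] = -10.0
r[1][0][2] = -57.0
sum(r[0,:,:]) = -64.0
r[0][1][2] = 55.0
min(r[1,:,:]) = -98.0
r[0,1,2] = 55.0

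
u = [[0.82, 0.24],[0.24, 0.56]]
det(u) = 0.40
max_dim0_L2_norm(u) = 0.85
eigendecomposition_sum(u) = [[0.71, 0.42], [0.42, 0.25]] + [[0.11,-0.18], [-0.18,0.31]]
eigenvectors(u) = [[0.86,-0.51], [0.51,0.86]]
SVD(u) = [[-0.86, -0.51], [-0.51, 0.86]] @ diag([0.9629468812791235, 0.4170531187208764]) @ [[-0.86,-0.51],[-0.51,0.86]]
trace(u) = 1.38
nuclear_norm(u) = 1.38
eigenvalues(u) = [0.96, 0.42]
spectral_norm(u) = 0.96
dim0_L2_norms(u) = [0.85, 0.61]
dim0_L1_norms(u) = [1.06, 0.8]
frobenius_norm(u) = 1.05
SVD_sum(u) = [[0.71, 0.42], [0.42, 0.25]] + [[0.11, -0.18],[-0.18, 0.31]]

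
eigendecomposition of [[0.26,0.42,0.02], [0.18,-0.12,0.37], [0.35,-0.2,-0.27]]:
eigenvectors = [[0.86+0.00j, (-0.14+0.35j), (-0.14-0.35j)], [0.43+0.00j, -0.13-0.59j, (-0.13+0.59j)], [0.28+0.00j, 0.70+0.00j, 0.70-0.00j]]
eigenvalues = [(0.48+0j), (-0.3+0.35j), (-0.3-0.35j)]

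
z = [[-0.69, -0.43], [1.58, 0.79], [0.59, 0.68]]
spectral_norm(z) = 2.12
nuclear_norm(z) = 2.43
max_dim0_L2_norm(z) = 1.82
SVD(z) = [[-0.38, -0.04], [0.83, -0.45], [0.4, 0.89]] @ diag([2.1202224335802997, 0.31089681912627004]) @ [[0.86, 0.52], [-0.52, 0.86]]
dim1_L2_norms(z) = [0.81, 1.77, 0.9]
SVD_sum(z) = [[-0.7, -0.42], [1.51, 0.91], [0.73, 0.44]] + [[0.01, -0.01], [0.07, -0.12], [-0.14, 0.24]]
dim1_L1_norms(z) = [1.12, 2.37, 1.27]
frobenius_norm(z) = 2.14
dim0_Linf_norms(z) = [1.58, 0.79]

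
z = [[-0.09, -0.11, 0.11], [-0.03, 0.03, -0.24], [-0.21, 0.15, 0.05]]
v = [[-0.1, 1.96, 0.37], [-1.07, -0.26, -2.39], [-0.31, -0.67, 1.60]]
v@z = [[-0.13, 0.13, -0.46], [0.61, -0.25, -0.17], [-0.29, 0.25, 0.21]]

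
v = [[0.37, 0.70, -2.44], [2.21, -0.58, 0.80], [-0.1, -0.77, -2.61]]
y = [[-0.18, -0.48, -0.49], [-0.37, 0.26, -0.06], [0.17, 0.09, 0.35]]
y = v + [[-0.55, -1.18, 1.95], [-2.58, 0.84, -0.86], [0.27, 0.86, 2.96]]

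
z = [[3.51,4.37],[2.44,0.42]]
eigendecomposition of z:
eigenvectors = [[0.9, -0.65],[0.43, 0.76]]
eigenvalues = [5.58, -1.65]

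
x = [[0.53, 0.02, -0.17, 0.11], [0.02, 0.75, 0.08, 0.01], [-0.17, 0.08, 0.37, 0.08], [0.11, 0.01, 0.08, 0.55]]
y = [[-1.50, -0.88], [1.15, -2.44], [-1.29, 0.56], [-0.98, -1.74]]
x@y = [[-0.66, -0.8], [0.72, -1.82], [-0.21, 0.02], [-0.8, -1.03]]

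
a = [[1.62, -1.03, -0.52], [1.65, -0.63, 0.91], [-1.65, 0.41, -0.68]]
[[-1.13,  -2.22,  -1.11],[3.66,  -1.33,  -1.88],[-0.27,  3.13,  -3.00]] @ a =[[-3.66, 2.11, -0.68], [6.84, -3.70, -1.84], [9.68, -2.92, 5.03]]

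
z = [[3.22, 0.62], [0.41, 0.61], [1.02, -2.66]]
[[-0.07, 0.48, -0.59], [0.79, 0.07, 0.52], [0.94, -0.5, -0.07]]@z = [[-0.63, 1.82], [3.10, -0.85], [2.75, 0.46]]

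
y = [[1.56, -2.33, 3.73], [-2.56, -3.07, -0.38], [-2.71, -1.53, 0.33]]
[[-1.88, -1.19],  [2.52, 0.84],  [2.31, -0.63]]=y@[[-0.82, 0.43], [-0.11, -0.53], [-0.23, -0.83]]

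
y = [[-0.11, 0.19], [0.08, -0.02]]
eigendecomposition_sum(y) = [[-0.13, 0.14], [0.06, -0.06]] + [[0.02, 0.05], [0.02, 0.04]]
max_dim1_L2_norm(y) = 0.22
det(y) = -0.01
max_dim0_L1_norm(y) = 0.21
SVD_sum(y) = [[-0.12, 0.18],[0.03, -0.05]] + [[0.01, 0.01], [0.05, 0.03]]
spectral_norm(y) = 0.23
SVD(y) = [[-0.96, 0.27], [0.27, 0.96]] @ diag([0.22744942653720912, 0.05715556287794506]) @ [[0.56, -0.83],[0.83, 0.56]]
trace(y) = -0.13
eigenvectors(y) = [[-0.91, -0.73],[0.41, -0.68]]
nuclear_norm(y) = 0.28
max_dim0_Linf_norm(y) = 0.19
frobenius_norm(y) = 0.23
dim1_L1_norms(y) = [0.3, 0.1]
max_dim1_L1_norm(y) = 0.3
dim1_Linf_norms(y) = [0.19, 0.08]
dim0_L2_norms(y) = [0.14, 0.19]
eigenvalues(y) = [-0.2, 0.07]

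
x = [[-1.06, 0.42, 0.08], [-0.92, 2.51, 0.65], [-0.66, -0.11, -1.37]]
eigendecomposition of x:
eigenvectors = [[-0.12, -0.48, -0.02], [-0.99, -0.28, -0.17], [0.05, 0.83, 0.98]]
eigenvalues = [2.37, -0.95, -1.33]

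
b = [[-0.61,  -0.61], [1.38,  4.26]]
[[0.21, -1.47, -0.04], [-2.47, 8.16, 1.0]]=b @ [[0.34, 0.73, -0.26], [-0.69, 1.68, 0.32]]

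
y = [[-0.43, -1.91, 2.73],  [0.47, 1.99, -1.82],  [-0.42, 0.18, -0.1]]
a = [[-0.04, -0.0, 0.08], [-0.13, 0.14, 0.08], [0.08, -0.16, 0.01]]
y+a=[[-0.47, -1.91, 2.81], [0.34, 2.13, -1.74], [-0.34, 0.02, -0.09]]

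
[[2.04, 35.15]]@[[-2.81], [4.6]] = [[155.96]]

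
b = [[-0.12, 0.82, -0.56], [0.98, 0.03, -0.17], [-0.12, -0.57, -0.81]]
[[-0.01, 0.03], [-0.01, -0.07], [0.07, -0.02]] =b @ [[-0.02, -0.07], [-0.05, 0.03], [-0.05, 0.01]]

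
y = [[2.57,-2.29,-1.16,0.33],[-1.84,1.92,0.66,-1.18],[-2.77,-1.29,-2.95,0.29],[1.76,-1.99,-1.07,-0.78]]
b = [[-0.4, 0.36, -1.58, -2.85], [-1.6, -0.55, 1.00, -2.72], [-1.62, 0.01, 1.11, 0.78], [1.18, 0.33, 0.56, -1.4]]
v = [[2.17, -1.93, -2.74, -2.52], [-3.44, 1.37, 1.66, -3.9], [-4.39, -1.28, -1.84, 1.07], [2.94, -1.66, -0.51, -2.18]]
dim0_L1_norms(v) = [12.94, 6.24, 6.75, 9.67]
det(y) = 6.73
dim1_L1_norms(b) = [5.19, 5.87, 3.52, 3.47]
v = b + y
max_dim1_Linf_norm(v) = 4.39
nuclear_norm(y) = 11.26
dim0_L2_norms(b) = [2.6, 0.74, 2.25, 4.25]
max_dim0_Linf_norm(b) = 2.85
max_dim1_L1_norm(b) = 5.87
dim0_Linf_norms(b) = [1.62, 0.55, 1.58, 2.85]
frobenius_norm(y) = 7.01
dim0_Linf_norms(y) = [2.77, 2.29, 2.95, 1.18]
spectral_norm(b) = 4.33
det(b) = -11.36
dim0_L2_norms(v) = [6.67, 3.16, 3.73, 5.24]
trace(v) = -0.48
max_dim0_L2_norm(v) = 6.67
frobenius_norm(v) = 9.79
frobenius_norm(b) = 5.51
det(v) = 134.90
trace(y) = 0.76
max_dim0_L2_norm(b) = 4.25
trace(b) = -1.24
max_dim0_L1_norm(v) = 12.94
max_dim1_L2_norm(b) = 3.36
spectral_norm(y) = 5.38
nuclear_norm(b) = 9.48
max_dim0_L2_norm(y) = 4.56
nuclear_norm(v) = 17.43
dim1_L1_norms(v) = [9.36, 10.37, 8.58, 7.29]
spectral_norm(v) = 6.96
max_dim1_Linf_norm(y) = 2.95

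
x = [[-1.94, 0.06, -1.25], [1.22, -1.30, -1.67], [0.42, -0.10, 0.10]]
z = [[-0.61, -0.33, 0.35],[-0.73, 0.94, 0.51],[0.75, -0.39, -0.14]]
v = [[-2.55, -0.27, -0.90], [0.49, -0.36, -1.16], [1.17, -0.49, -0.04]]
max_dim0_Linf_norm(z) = 0.94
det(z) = -0.28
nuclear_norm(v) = 4.73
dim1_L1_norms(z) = [1.29, 2.18, 1.28]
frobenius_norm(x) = 3.39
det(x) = -0.00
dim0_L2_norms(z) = [1.21, 1.07, 0.63]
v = z + x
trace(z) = 0.19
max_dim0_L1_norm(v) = 4.21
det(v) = 1.61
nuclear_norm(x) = 4.79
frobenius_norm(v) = 3.27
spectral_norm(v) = 2.92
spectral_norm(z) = 1.56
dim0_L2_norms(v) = [2.85, 0.67, 1.47]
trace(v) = -2.95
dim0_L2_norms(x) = [2.33, 1.31, 2.09]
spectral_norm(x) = 2.50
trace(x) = -3.14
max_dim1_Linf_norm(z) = 0.94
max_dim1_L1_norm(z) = 2.18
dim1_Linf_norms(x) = [1.94, 1.67, 0.42]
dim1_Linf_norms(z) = [0.61, 0.94, 0.75]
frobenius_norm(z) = 1.74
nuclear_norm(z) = 2.53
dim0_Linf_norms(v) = [2.55, 0.49, 1.16]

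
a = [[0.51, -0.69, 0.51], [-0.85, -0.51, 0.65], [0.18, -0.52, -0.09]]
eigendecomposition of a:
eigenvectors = [[-0.88+0.00j,(0.33-0.06j),0.33+0.06j], [(0.36+0j),(0.76+0j),0.76-0.00j], [(-0.32+0j),(0.4+0.39j),0.40-0.39j]]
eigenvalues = [(0.98+0j), (-0.54+0.4j), (-0.54-0.4j)]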